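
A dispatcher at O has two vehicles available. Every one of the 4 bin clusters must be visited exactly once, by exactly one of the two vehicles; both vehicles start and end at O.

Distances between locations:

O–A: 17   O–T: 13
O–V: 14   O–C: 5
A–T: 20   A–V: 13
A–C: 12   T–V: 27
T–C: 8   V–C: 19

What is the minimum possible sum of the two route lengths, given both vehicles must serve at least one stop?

Minimum combined distance: 70.

There are 2^3 − 1 = 7 ways to divide the 4 stops into two non-empty groups. For each, the best each vehicle can do is its own shortest tour through its group:
  {A} + {T, V, C}: 34 + 54 = 88
  {T} + {A, V, C}: 26 + 44 = 70
  {A, T} + {V, C}: 50 + 38 = 88
  {V} + {A, T, C}: 28 + 50 = 78
  {A, V} + {T, C}: 44 + 26 = 70
  {T, V} + {A, C}: 54 + 34 = 88
  … (7 splits in total)
Best: vehicle 1 O → T → O = 26; vehicle 2 O → V → A → C → O = 44; combined 70.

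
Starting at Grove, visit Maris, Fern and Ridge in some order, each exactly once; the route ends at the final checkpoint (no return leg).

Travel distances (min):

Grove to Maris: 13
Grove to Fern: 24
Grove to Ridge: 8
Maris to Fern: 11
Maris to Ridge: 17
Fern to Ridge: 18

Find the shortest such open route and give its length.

Shortest open route: 36 min.

There are 3! = 6 possible orderings.
Grove → Maris → Fern → Ridge: 13+11+18 = 42
Grove → Maris → Ridge → Fern: 13+17+18 = 48
Grove → Fern → Maris → Ridge: 24+11+17 = 52
Grove → Fern → Ridge → Maris: 24+18+17 = 59
Grove → Ridge → Maris → Fern: 8+17+11 = 36
Grove → Ridge → Fern → Maris: 8+18+11 = 37
The minimum is 36.
One shortest path: Grove → Ridge → Maris → Fern.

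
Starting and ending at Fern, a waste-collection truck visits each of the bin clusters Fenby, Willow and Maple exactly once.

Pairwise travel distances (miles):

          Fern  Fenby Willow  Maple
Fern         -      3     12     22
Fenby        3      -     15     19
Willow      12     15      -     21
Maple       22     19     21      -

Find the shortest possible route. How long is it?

With 3 stops there are 3!/2 = 3 distinct round trips (a route and its reverse cost the same).
Fern - Fenby - Willow - Maple - Fern: 3+15+21+22 = 61
Fern - Fenby - Maple - Willow - Fern: 3+19+21+12 = 55
Fern - Willow - Fenby - Maple - Fern: 12+15+19+22 = 68
The minimum is 55.
One optimal route: Fern → Fenby → Maple → Willow → Fern (or its reverse).

55 miles — the shortest possible round trip.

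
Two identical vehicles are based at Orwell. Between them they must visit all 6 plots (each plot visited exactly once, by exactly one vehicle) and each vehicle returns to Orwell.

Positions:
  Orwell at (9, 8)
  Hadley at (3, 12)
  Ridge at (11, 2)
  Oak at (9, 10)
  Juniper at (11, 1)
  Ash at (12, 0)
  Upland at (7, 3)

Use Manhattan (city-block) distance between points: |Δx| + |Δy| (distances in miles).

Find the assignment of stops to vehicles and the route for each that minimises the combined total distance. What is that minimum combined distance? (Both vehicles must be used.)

46 miles — the smallest possible combined total.

Try each way of splitting the stops between the two vehicles (each non-empty) and, for each split, find the best tour for each vehicle:
  {Hadley} + {Ridge, Oak, Juniper, Ash, Upland}: 20 + 30 = 50
  {Ridge} + {Hadley, Oak, Juniper, Ash, Upland}: 16 + 42 = 58
  {Hadley, Ridge} + {Oak, Juniper, Ash, Upland}: 36 + 30 = 66
  {Oak} + {Hadley, Ridge, Juniper, Ash, Upland}: 4 + 42 = 46
  {Hadley, Oak} + {Ridge, Juniper, Ash, Upland}: 20 + 26 = 46
  {Ridge, Oak} + {Hadley, Juniper, Ash, Upland}: 20 + 42 = 62
  … (31 splits in total)
Best: vehicle 1 Orwell → Oak → Orwell = 4; vehicle 2 Orwell → Hadley → Upland → Ridge → Juniper → Ash → Orwell = 42; combined 46.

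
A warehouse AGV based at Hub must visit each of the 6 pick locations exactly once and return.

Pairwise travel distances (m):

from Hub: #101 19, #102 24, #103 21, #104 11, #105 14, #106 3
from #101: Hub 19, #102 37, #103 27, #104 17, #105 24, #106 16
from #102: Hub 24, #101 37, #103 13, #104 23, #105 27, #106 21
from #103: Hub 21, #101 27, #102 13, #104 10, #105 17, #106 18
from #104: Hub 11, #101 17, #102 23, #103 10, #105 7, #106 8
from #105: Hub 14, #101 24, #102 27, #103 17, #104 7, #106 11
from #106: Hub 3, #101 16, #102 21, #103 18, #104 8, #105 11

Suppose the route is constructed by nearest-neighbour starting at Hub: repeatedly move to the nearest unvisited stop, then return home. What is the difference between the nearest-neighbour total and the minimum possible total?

From Hub: #106=3, #104=11, #105=14, #101=19, #103=21, #102=24 → choose #106 (3).
From #106: #104=8, #105=11, #101=16, #103=18, #102=21 → choose #104 (8).
From #104: #105=7, #103=10, #101=17, #102=23 → choose #105 (7).
From #105: #103=17, #101=24, #102=27 → choose #103 (17).
From #103: #102=13, #101=27 → choose #102 (13).
From #102: #101=37 → choose #101 (37).
NN route Hub → #106 → #104 → #105 → #103 → #102 → #101 → Hub costs 104.
Optimal: Hub → #101 → #104 → #105 → #103 → #102 → #106 → Hub costs 97 (by enumerating all 360 distinct tours).
Excess = 104 − 97 = 7.

Excess over optimum: 7 m.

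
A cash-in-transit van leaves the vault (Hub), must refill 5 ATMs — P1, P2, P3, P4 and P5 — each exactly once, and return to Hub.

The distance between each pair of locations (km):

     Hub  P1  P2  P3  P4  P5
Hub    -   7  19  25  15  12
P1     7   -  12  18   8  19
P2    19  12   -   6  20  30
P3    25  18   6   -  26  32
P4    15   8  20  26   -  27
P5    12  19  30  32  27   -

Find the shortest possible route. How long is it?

Shortest round trip = 85 km.

There are 60 distinct closed tours to check (reversals are equivalent).
Hub → P1 → P2 → P3 → P4 → P5 → Hub: 7+12+6+26+27+12 = 90
Hub → P1 → P2 → P3 → P5 → P4 → Hub: 7+12+6+32+27+15 = 99
Hub → P1 → P2 → P4 → P3 → P5 → Hub: 7+12+20+26+32+12 = 109
Hub → P1 → P2 → P4 → P5 → P3 → Hub: 7+12+20+27+32+25 = 123
Hub → P1 → P2 → P5 → P3 → P4 → Hub: 7+12+30+32+26+15 = 122
Hub → P1 → P2 → P5 → P4 → P3 → Hub: 7+12+30+27+26+25 = 127
Hub → P1 → P3 → P2 → P4 → P5 → Hub: 7+18+6+20+27+12 = 90
Hub → P1 → P3 → P2 → P5 → P4 → Hub: 7+18+6+30+27+15 = 103
Hub → P1 → P3 → P4 → P2 → P5 → Hub: 7+18+26+20+30+12 = 113
Hub → P1 → P3 → P4 → P5 → P2 → Hub: 7+18+26+27+30+19 = 127
Hub → P1 → P3 → P5 → P2 → P4 → Hub: 7+18+32+30+20+15 = 122
Hub → P1 → P3 → P5 → P4 → P2 → Hub: 7+18+32+27+20+19 = 123
Hub → P1 → P4 → P2 → P3 → P5 → Hub: 7+8+20+6+32+12 = 85
Hub → P1 → P4 → P2 → P5 → P3 → Hub: 7+8+20+30+32+25 = 122
… (46 more)
The minimum is 85.
One optimal route: Hub → P1 → P4 → P2 → P3 → P5 → Hub (or its reverse).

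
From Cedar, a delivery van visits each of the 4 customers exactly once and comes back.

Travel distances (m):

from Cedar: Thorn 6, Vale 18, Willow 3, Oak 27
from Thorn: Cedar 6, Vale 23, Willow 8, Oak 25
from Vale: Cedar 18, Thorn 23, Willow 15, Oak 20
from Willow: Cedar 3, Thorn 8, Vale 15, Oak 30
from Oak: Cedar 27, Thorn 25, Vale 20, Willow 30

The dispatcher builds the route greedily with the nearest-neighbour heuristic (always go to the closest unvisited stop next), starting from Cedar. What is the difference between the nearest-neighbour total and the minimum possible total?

Excess over optimum: 12 m.

Cedar: Willow=3, Thorn=6, Vale=18, Oak=27 ⇒ Willow
Willow: Thorn=8, Vale=15, Oak=30 ⇒ Thorn
Thorn: Vale=23, Oak=25 ⇒ Vale
Vale: Oak=20 ⇒ Oak
NN route Cedar → Willow → Thorn → Vale → Oak → Cedar costs 81.
Optimal: Cedar → Thorn → Oak → Vale → Willow → Cedar costs 69 (by enumerating all 12 distinct tours).
Excess = 81 − 69 = 12.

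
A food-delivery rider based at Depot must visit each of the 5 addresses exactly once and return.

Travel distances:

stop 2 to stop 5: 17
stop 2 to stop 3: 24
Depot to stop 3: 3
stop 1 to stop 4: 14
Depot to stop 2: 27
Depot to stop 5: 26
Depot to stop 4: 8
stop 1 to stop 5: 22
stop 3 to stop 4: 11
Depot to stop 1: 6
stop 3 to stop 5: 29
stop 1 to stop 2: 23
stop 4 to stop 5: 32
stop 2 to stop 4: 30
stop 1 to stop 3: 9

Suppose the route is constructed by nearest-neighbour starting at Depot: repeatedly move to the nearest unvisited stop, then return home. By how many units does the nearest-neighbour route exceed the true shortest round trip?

From Depot: stop 3=3, stop 1=6, stop 4=8, stop 5=26, stop 2=27 → choose stop 3 (3).
From stop 3: stop 1=9, stop 4=11, stop 2=24, stop 5=29 → choose stop 1 (9).
From stop 1: stop 4=14, stop 5=22, stop 2=23 → choose stop 4 (14).
From stop 4: stop 2=30, stop 5=32 → choose stop 2 (30).
From stop 2: stop 5=17 → choose stop 5 (17).
NN route Depot → stop 3 → stop 1 → stop 4 → stop 2 → stop 5 → Depot costs 99.
Optimal: Depot → stop 1 → stop 5 → stop 2 → stop 3 → stop 4 → Depot costs 88 (by enumerating all 60 distinct tours).
Excess = 99 − 88 = 11.

11 longer than the optimal tour.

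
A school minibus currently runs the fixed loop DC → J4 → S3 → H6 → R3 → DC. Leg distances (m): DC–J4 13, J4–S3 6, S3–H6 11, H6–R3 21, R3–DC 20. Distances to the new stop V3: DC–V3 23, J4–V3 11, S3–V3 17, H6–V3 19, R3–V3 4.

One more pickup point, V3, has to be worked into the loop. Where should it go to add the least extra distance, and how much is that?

+2 m — insert V3 between H6 and R3.

Insertion cost between consecutive stops i–j is d(i,V3) + d(V3,j) − d(i,j):
  between DC and J4: 23 + 11 − 13 = 21
  between J4 and S3: 11 + 17 − 6 = 22
  between S3 and H6: 17 + 19 − 11 = 25
  between H6 and R3: 19 + 4 − 21 = 2
  between R3 and DC: 4 + 23 − 20 = 7
Cheapest insertion is between H6 and R3, adding 2.
New total = 71 + 2 = 73.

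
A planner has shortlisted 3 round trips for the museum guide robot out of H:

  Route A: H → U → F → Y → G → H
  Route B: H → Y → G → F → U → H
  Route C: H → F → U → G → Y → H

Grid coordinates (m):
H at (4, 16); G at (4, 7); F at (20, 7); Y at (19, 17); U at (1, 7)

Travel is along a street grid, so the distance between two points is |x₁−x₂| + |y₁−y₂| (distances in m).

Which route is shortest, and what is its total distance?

Route A: 12 + 19 + 11 + 25 + 9 = 76
Route B: 16 + 25 + 16 + 19 + 12 = 88
Route C: 25 + 19 + 3 + 25 + 16 = 88

Shortest is Route A, total 76 m.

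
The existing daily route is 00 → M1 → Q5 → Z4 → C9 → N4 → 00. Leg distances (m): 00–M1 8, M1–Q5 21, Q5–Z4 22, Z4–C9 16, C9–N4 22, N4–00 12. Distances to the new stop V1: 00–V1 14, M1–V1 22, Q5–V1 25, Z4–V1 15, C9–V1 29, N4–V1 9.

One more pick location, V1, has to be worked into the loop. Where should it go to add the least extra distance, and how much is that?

Minimum extra distance: 11 m, inserting V1 between N4 and 00.

Insertion cost between consecutive stops i–j is d(i,V1) + d(V1,j) − d(i,j):
  between 00 and M1: 14 + 22 − 8 = 28
  between M1 and Q5: 22 + 25 − 21 = 26
  between Q5 and Z4: 25 + 15 − 22 = 18
  between Z4 and C9: 15 + 29 − 16 = 28
  between C9 and N4: 29 + 9 − 22 = 16
  between N4 and 00: 9 + 14 − 12 = 11
Cheapest insertion is between N4 and 00, adding 11.
New total = 101 + 11 = 112.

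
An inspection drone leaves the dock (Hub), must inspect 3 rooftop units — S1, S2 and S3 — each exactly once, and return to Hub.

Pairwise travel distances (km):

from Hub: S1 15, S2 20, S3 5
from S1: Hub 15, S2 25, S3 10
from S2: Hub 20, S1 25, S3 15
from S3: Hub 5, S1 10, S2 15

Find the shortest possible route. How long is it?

Hub-S1-S2-S3-Hub: 15+25+15+5 = 60
Hub-S1-S3-S2-Hub: 15+10+15+20 = 60
Hub-S2-S1-S3-Hub: 20+25+10+5 = 60
The minimum is 60.
One optimal route: Hub → S1 → S2 → S3 → Hub (or its reverse).

Shortest round trip = 60 km.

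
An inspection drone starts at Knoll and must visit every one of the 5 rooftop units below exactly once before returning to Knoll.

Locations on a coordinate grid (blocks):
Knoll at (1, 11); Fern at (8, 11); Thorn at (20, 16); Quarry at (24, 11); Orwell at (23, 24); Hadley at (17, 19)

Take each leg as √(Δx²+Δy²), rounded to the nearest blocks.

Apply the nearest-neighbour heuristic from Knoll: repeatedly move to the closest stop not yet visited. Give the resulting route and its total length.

68 blocks along Knoll → Fern → Hadley → Thorn → Quarry → Orwell → Knoll.

From Knoll: distances to unvisited — Fern=7, Hadley=18, Thorn=20, Quarry=23, Orwell=26. Nearest is Fern (7).
From Fern: distances to unvisited — Hadley=12, Thorn=13, Quarry=16, Orwell=20. Nearest is Hadley (12).
From Hadley: distances to unvisited — Thorn=4, Orwell=8, Quarry=11. Nearest is Thorn (4).
From Thorn: distances to unvisited — Quarry=6, Orwell=9. Nearest is Quarry (6).
From Quarry: distances to unvisited — Orwell=13. Nearest is Orwell (13).
Return Orwell→Knoll: 26.
Total = 7 + 12 + 4 + 6 + 13 + 26 = 68.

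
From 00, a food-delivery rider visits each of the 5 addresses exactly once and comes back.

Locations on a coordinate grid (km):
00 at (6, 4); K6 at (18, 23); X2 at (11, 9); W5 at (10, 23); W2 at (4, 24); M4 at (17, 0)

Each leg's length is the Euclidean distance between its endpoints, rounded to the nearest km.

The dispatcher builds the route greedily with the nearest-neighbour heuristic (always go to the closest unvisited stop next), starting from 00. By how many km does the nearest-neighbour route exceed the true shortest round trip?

2 km longer than the optimal tour.

From 00: X2=7, M4=12, W5=19, W2=20, K6=22 → choose X2 (7).
From X2: M4=11, W5=14, K6=16, W2=17 → choose M4 (11).
From M4: K6=23, W5=24, W2=27 → choose K6 (23).
From K6: W5=8, W2=14 → choose W5 (8).
From W5: W2=6 → choose W2 (6).
NN route 00 → X2 → M4 → K6 → W5 → W2 → 00 costs 75.
Optimal: 00 → X2 → W2 → W5 → K6 → M4 → 00 costs 73 (by enumerating all 60 distinct tours).
Excess = 75 − 73 = 2.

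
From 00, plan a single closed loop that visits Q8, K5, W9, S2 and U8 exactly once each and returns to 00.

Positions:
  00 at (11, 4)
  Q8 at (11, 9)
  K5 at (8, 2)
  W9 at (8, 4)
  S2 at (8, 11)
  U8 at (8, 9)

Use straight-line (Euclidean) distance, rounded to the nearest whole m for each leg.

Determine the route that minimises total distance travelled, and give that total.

Minimum total distance: 22 m.

With 5 stops there are 5!/2 = 60 distinct round trips (a route and its reverse cost the same).
00 - Q8 - K5 - W9 - S2 - U8 - 00: 5+8+2+7+2+6 = 30
00 - Q8 - K5 - W9 - U8 - S2 - 00: 5+8+2+5+2+8 = 30
00 - Q8 - K5 - S2 - W9 - U8 - 00: 5+8+9+7+5+6 = 40
00 - Q8 - K5 - S2 - U8 - W9 - 00: 5+8+9+2+5+3 = 32
00 - Q8 - K5 - U8 - W9 - S2 - 00: 5+8+7+5+7+8 = 40
00 - Q8 - K5 - U8 - S2 - W9 - 00: 5+8+7+2+7+3 = 32
00 - Q8 - W9 - K5 - S2 - U8 - 00: 5+6+2+9+2+6 = 30
00 - Q8 - W9 - K5 - U8 - S2 - 00: 5+6+2+7+2+8 = 30
00 - Q8 - W9 - S2 - K5 - U8 - 00: 5+6+7+9+7+6 = 40
00 - Q8 - W9 - S2 - U8 - K5 - 00: 5+6+7+2+7+4 = 31
00 - Q8 - W9 - U8 - K5 - S2 - 00: 5+6+5+7+9+8 = 40
00 - Q8 - W9 - U8 - S2 - K5 - 00: 5+6+5+2+9+4 = 31
00 - Q8 - S2 - K5 - W9 - U8 - 00: 5+4+9+2+5+6 = 31
00 - Q8 - S2 - K5 - U8 - W9 - 00: 5+4+9+7+5+3 = 33
… (46 more)
00 - Q8 - S2 - U8 - W9 - K5 - 00: 5+4+2+5+2+4 = 22  ← best
The minimum is 22.
One optimal route: 00 → Q8 → S2 → U8 → W9 → K5 → 00 (or its reverse).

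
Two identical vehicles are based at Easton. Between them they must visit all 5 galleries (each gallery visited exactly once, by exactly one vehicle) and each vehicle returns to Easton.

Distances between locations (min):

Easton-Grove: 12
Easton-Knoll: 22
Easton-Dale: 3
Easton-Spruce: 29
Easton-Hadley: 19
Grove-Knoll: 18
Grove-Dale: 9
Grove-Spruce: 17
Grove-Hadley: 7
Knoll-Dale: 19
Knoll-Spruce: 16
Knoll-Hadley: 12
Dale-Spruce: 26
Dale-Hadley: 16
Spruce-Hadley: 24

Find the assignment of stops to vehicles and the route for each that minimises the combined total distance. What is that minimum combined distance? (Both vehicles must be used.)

Minimum combined distance: 82 min.

There are 2^4 − 1 = 15 ways to divide the 5 stops into two non-empty groups. For each, the best each vehicle can do is its own shortest tour through its group:
  {Grove} + {Knoll, Dale, Spruce, Hadley}: 24 + 76 = 100
  {Knoll} + {Grove, Dale, Spruce, Hadley}: 44 + 72 = 116
  {Grove, Knoll} + {Dale, Spruce, Hadley}: 52 + 72 = 124
  {Dale} + {Grove, Knoll, Spruce, Hadley}: 6 + 76 = 82
  {Grove, Dale} + {Knoll, Spruce, Hadley}: 24 + 76 = 100
  {Knoll, Dale} + {Grove, Spruce, Hadley}: 44 + 72 = 116
  … (15 splits in total)
Best: vehicle 1 Easton → Dale → Easton = 6; vehicle 2 Easton → Grove → Spruce → Knoll → Hadley → Easton = 76; combined 82.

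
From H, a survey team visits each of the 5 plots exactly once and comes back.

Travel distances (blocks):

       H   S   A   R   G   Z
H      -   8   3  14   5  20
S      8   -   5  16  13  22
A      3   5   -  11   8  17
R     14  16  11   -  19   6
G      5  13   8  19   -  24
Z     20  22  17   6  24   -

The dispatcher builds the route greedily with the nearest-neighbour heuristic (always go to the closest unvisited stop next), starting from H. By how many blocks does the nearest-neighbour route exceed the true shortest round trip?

From H: A=3, G=5, S=8, R=14, Z=20 → choose A (3).
From A: S=5, G=8, R=11, Z=17 → choose S (5).
From S: G=13, R=16, Z=22 → choose G (13).
From G: R=19, Z=24 → choose R (19).
From R: Z=6 → choose Z (6).
NN route H → A → S → G → R → Z → H costs 66.
Optimal: H → S → A → R → Z → G → H costs 59 (by enumerating all 60 distinct tours).
Excess = 66 − 59 = 7.

The nearest-neighbour route is 7 blocks longer than optimal.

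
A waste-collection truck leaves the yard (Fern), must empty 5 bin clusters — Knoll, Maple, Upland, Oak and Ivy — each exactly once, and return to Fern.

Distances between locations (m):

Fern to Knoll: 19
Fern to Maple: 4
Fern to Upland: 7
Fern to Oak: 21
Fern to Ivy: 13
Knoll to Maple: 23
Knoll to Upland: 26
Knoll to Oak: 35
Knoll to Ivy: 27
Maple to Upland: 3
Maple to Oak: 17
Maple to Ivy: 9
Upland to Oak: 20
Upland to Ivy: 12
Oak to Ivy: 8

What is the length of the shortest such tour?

Fern-Knoll-Maple-Upland-Oak-Ivy-Fern: 19+23+3+20+8+13 = 86
Fern-Knoll-Maple-Upland-Ivy-Oak-Fern: 19+23+3+12+8+21 = 86
Fern-Knoll-Maple-Oak-Upland-Ivy-Fern: 19+23+17+20+12+13 = 104
Fern-Knoll-Maple-Oak-Ivy-Upland-Fern: 19+23+17+8+12+7 = 86
Fern-Knoll-Maple-Ivy-Upland-Oak-Fern: 19+23+9+12+20+21 = 104
Fern-Knoll-Maple-Ivy-Oak-Upland-Fern: 19+23+9+8+20+7 = 86
Fern-Knoll-Upland-Maple-Oak-Ivy-Fern: 19+26+3+17+8+13 = 86
Fern-Knoll-Upland-Maple-Ivy-Oak-Fern: 19+26+3+9+8+21 = 86
Fern-Knoll-Upland-Oak-Maple-Ivy-Fern: 19+26+20+17+9+13 = 104
Fern-Knoll-Upland-Oak-Ivy-Maple-Fern: 19+26+20+8+9+4 = 86
Fern-Knoll-Upland-Ivy-Maple-Oak-Fern: 19+26+12+9+17+21 = 104
Fern-Knoll-Upland-Ivy-Oak-Maple-Fern: 19+26+12+8+17+4 = 86
Fern-Knoll-Oak-Maple-Upland-Ivy-Fern: 19+35+17+3+12+13 = 99
Fern-Knoll-Oak-Maple-Ivy-Upland-Fern: 19+35+17+9+12+7 = 99
… (46 more)
Fern-Knoll-Oak-Ivy-Maple-Upland-Fern: 19+35+8+9+3+7 = 81  ← best
The minimum is 81.
One optimal route: Fern → Knoll → Oak → Ivy → Maple → Upland → Fern (or its reverse).

Shortest round trip = 81 m.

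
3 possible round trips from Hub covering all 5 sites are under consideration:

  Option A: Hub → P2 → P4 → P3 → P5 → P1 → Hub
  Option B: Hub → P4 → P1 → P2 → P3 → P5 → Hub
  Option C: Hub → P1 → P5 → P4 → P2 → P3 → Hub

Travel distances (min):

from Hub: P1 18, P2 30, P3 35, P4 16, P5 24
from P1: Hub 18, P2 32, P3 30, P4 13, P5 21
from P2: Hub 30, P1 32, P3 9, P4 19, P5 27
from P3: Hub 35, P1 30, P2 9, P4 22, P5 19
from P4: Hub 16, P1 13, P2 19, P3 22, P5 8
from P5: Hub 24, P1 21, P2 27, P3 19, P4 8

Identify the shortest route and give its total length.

Option A: 30 + 19 + 22 + 19 + 21 + 18 = 129
Option B: 16 + 13 + 32 + 9 + 19 + 24 = 113
Option C: 18 + 21 + 8 + 19 + 9 + 35 = 110

Shortest is Option C, total 110 min.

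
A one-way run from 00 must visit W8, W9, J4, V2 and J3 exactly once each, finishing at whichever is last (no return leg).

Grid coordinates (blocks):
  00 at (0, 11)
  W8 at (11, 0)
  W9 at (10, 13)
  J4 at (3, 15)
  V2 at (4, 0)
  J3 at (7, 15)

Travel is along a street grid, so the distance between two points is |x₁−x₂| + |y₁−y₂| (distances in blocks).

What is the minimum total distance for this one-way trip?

There are 5! = 120 possible orderings.
00 → W8 → W9 → J4 → V2 → J3: 22+14+9+16+18 = 79
00 → W8 → W9 → J4 → J3 → V2: 22+14+9+4+18 = 67
00 → W8 → W9 → V2 → J4 → J3: 22+14+19+16+4 = 75
00 → W8 → W9 → V2 → J3 → J4: 22+14+19+18+4 = 77
00 → W8 → W9 → J3 → J4 → V2: 22+14+5+4+16 = 61
00 → W8 → W9 → J3 → V2 → J4: 22+14+5+18+16 = 75
00 → W8 → J4 → W9 → V2 → J3: 22+23+9+19+18 = 91
00 → W8 → J4 → W9 → J3 → V2: 22+23+9+5+18 = 77
00 → W8 → J4 → V2 → W9 → J3: 22+23+16+19+5 = 85
00 → W8 → J4 → V2 → J3 → W9: 22+23+16+18+5 = 84
00 → W8 → J4 → J3 → W9 → V2: 22+23+4+5+19 = 73
00 → W8 → J4 → J3 → V2 → W9: 22+23+4+18+19 = 86
00 → W8 → V2 → W9 → J4 → J3: 22+7+19+9+4 = 61
00 → W8 → V2 → W9 → J3 → J4: 22+7+19+5+4 = 57
… (106 more)
00 → J4 → J3 → W9 → W8 → V2: 7+4+5+14+7 = 37  ← best
The minimum is 37.
One shortest path: 00 → J4 → J3 → W9 → W8 → V2.

37 blocks — the minimum one-way total.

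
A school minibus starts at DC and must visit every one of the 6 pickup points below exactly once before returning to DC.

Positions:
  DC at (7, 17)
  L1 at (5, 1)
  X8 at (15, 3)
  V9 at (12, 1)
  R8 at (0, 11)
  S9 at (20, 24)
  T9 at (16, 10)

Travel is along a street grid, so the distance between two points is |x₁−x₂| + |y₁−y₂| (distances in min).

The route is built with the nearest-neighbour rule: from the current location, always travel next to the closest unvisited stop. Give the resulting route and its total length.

DC → [R8:13 / T9:16 / L1:18 / S9:20 / V9:21 / X8:22] → R8 (13)
R8 → [L1:15 / T9:17 / V9:22 / X8:23 / S9:33] → L1 (15)
L1 → [V9:7 / X8:12 / T9:20 / S9:38] → V9 (7)
V9 → [X8:5 / T9:13 / S9:31] → X8 (5)
X8 → [T9:8 / S9:26] → T9 (8)
T9 → [S9:18] → S9 (18)
Return S9→DC: 20.
Total = 13 + 15 + 7 + 5 + 8 + 18 + 20 = 86.

86 min along DC → R8 → L1 → V9 → X8 → T9 → S9 → DC.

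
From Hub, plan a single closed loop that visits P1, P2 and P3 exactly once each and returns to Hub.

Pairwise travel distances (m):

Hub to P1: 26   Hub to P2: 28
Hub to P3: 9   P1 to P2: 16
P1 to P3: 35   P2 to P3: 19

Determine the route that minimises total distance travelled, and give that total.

There are 3 distinct closed tours to check (reversals are equivalent).
Hub → P1 → P2 → P3 → Hub: 26+16+19+9 = 70
Hub → P1 → P3 → P2 → Hub: 26+35+19+28 = 108
Hub → P2 → P1 → P3 → Hub: 28+16+35+9 = 88
The minimum is 70.
One optimal route: Hub → P1 → P2 → P3 → Hub (or its reverse).

Minimum total distance: 70 m.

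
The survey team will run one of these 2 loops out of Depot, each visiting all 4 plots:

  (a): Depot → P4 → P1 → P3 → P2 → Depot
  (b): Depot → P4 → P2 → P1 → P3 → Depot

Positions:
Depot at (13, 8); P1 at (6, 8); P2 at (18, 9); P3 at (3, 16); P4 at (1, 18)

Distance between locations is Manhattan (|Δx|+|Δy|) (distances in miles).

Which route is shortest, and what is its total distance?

76 miles — (a) is the shortest.

(a): 22 + 15 + 11 + 22 + 6 = 76
(b): 22 + 26 + 13 + 11 + 18 = 90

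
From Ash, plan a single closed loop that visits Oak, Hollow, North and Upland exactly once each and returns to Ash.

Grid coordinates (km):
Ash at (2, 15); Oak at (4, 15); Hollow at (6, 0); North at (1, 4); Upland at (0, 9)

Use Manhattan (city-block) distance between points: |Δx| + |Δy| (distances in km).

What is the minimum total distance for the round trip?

Shortest round trip = 42 km.

With 4 stops there are 4!/2 = 12 distinct round trips (a route and its reverse cost the same).
Ash-Oak-Hollow-North-Upland-Ash: 2+17+9+6+8 = 42
Ash-Oak-Hollow-Upland-North-Ash: 2+17+15+6+12 = 52
Ash-Oak-North-Hollow-Upland-Ash: 2+14+9+15+8 = 48
Ash-Oak-North-Upland-Hollow-Ash: 2+14+6+15+19 = 56
Ash-Oak-Upland-Hollow-North-Ash: 2+10+15+9+12 = 48
Ash-Oak-Upland-North-Hollow-Ash: 2+10+6+9+19 = 46
Ash-Hollow-Oak-North-Upland-Ash: 19+17+14+6+8 = 64
Ash-Hollow-Oak-Upland-North-Ash: 19+17+10+6+12 = 64
Ash-Hollow-North-Oak-Upland-Ash: 19+9+14+10+8 = 60
Ash-Hollow-Upland-Oak-North-Ash: 19+15+10+14+12 = 70
Ash-North-Oak-Hollow-Upland-Ash: 12+14+17+15+8 = 66
Ash-North-Hollow-Oak-Upland-Ash: 12+9+17+10+8 = 56
The minimum is 42.
One optimal route: Ash → Oak → Hollow → North → Upland → Ash (or its reverse).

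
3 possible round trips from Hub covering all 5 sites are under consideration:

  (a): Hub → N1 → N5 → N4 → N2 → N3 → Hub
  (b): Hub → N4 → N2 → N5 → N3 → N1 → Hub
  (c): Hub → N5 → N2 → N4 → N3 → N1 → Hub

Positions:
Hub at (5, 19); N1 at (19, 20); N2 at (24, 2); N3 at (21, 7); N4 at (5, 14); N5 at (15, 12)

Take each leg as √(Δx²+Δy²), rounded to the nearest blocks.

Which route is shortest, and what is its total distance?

Shortest is (b), total 75 blocks.

(a): 14 + 9 + 10 + 22 + 6 + 20 = 81
(b): 5 + 22 + 13 + 8 + 13 + 14 = 75
(c): 12 + 13 + 22 + 17 + 13 + 14 = 91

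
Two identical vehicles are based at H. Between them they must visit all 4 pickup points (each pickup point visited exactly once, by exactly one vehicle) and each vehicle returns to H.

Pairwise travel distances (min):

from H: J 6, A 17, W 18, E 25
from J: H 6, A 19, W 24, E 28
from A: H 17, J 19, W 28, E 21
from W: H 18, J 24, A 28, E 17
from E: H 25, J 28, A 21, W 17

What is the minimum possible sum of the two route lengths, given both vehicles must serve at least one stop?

Minimum combined distance: 85 min.

Check every non-empty split of the stops between the two vehicles; for each half take its own optimal tour:
  {J} + {A, W, E}: 12 + 73 = 85
  {A} + {J, W, E}: 34 + 69 = 103
  {J, A} + {W, E}: 42 + 60 = 102
  {W} + {J, A, E}: 36 + 71 = 107
  {J, W} + {A, E}: 48 + 63 = 111
  {A, W} + {J, E}: 63 + 59 = 122
  … (7 splits in total)
Best: vehicle 1 H → J → H = 12; vehicle 2 H → A → E → W → H = 73; combined 85.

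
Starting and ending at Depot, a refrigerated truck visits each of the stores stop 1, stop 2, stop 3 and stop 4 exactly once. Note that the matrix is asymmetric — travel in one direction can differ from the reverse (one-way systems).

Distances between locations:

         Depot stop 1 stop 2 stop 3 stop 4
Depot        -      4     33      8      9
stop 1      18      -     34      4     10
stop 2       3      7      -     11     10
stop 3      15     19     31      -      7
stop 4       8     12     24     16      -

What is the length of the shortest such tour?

Minimum total distance: 42.

Depot→stop 1→stop 2→stop 3→stop 4→Depot: 4+34+11+7+8 = 64
Depot→stop 1→stop 2→stop 4→stop 3→Depot: 4+34+10+16+15 = 79
Depot→stop 1→stop 3→stop 2→stop 4→Depot: 4+4+31+10+8 = 57
Depot→stop 1→stop 3→stop 4→stop 2→Depot: 4+4+7+24+3 = 42
Depot→stop 1→stop 4→stop 2→stop 3→Depot: 4+10+24+11+15 = 64
Depot→stop 1→stop 4→stop 3→stop 2→Depot: 4+10+16+31+3 = 64
Depot→stop 2→stop 1→stop 3→stop 4→Depot: 33+7+4+7+8 = 59
Depot→stop 2→stop 1→stop 4→stop 3→Depot: 33+7+10+16+15 = 81
Depot→stop 2→stop 3→stop 1→stop 4→Depot: 33+11+19+10+8 = 81
Depot→stop 2→stop 3→stop 4→stop 1→Depot: 33+11+7+12+18 = 81
Depot→stop 2→stop 4→stop 1→stop 3→Depot: 33+10+12+4+15 = 74
Depot→stop 2→stop 4→stop 3→stop 1→Depot: 33+10+16+19+18 = 96
Depot→stop 3→stop 1→stop 2→stop 4→Depot: 8+19+34+10+8 = 79
Depot→stop 3→stop 1→stop 4→stop 2→Depot: 8+19+10+24+3 = 64
… (10 more)
The minimum is 42.
One optimal route: Depot → stop 1 → stop 3 → stop 4 → stop 2 → Depot.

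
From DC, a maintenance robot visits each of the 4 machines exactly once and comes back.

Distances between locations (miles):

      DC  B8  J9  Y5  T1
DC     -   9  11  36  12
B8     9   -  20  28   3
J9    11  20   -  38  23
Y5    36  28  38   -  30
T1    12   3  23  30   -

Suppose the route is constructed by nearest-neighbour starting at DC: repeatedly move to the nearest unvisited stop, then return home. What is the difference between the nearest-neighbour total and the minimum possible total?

The nearest-neighbour route is 18 miles longer than optimal.

DC: B8=9, J9=11, T1=12, Y5=36 ⇒ B8
B8: T1=3, J9=20, Y5=28 ⇒ T1
T1: J9=23, Y5=30 ⇒ J9
J9: Y5=38 ⇒ Y5
NN route DC → B8 → T1 → J9 → Y5 → DC costs 109.
Optimal: DC → B8 → T1 → Y5 → J9 → DC costs 91 (by enumerating all 12 distinct tours).
Excess = 109 − 91 = 18.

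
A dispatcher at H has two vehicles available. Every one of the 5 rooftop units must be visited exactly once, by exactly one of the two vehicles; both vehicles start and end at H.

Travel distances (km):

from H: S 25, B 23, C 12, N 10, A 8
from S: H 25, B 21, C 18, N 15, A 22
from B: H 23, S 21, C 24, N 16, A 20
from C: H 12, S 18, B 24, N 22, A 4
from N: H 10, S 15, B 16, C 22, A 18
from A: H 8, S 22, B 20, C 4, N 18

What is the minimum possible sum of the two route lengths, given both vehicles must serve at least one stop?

Minimum combined distance: 93 km.

Try each way of splitting the stops between the two vehicles (each non-empty) and, for each split, find the best tour for each vehicle:
  {S} + {B, C, N, A}: 50 + 62 = 112
  {B} + {S, C, N, A}: 46 + 55 = 101
  {S, B} + {C, N, A}: 69 + 44 = 113
  {C} + {S, B, N, A}: 24 + 74 = 98
  {S, C} + {B, N, A}: 55 + 54 = 109
  {B, C} + {S, N, A}: 59 + 55 = 114
  … (15 splits in total)
  {S, B, N} + {C, A}: 69 + 24 = 93  ← best
Best: vehicle 1 H → B → S → N → H = 69; vehicle 2 H → C → A → H = 24; combined 93.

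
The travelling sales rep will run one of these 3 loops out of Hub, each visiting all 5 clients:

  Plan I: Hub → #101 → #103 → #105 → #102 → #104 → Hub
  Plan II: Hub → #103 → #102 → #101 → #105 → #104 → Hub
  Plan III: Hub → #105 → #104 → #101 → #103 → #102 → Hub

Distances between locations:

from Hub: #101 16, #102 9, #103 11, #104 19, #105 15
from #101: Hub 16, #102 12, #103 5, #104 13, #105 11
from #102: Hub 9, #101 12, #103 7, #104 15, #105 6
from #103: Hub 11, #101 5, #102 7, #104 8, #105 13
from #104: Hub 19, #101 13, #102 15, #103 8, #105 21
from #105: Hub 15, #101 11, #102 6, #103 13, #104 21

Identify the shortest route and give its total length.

Shortest is Plan III, total 70.

Plan I: 16 + 5 + 13 + 6 + 15 + 19 = 74
Plan II: 11 + 7 + 12 + 11 + 21 + 19 = 81
Plan III: 15 + 21 + 13 + 5 + 7 + 9 = 70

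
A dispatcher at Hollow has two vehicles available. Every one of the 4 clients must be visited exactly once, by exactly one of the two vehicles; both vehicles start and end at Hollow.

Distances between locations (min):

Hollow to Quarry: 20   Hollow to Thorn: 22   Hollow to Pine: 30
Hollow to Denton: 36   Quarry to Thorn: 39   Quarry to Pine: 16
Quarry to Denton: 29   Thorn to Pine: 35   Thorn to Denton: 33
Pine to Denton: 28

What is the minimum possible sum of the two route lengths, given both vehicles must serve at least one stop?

Minimum combined distance: 144 min.

Check every non-empty split of the stops between the two vehicles; for each half take its own optimal tour:
  {Quarry} + {Thorn, Pine, Denton}: 40 + 113 = 153
  {Thorn} + {Quarry, Pine, Denton}: 44 + 100 = 144
  {Quarry, Thorn} + {Pine, Denton}: 81 + 94 = 175
  {Pine} + {Quarry, Thorn, Denton}: 60 + 104 = 164
  {Quarry, Pine} + {Thorn, Denton}: 66 + 91 = 157
  {Thorn, Pine} + {Quarry, Denton}: 87 + 85 = 172
  … (7 splits in total)
Best: vehicle 1 Hollow → Thorn → Hollow = 44; vehicle 2 Hollow → Quarry → Pine → Denton → Hollow = 100; combined 144.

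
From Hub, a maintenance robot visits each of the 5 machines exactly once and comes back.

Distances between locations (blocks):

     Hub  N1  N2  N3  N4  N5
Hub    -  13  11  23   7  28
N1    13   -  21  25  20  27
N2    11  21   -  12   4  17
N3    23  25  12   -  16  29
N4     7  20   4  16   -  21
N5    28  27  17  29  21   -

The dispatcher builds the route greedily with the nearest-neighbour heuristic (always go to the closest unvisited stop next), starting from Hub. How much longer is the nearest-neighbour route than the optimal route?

11 blocks longer than the optimal tour.

From Hub: N4=7, N2=11, N1=13, N3=23, N5=28 → choose N4 (7).
From N4: N2=4, N3=16, N1=20, N5=21 → choose N2 (4).
From N2: N3=12, N5=17, N1=21 → choose N3 (12).
From N3: N1=25, N5=29 → choose N1 (25).
From N1: N5=27 → choose N5 (27).
NN route Hub → N4 → N2 → N3 → N1 → N5 → Hub costs 103.
Optimal: Hub → N1 → N5 → N2 → N3 → N4 → Hub costs 92 (by enumerating all 60 distinct tours).
Excess = 103 − 92 = 11.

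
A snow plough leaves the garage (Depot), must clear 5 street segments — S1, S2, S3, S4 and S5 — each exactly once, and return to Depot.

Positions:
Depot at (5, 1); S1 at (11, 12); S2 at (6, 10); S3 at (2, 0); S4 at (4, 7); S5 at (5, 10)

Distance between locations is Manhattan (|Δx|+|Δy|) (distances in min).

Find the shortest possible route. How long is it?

There are 60 distinct closed tours to check (reversals are equivalent).
Depot→S1→S2→S3→S4→S5→Depot: 17+7+14+9+4+9 = 60
Depot→S1→S2→S3→S5→S4→Depot: 17+7+14+13+4+7 = 62
Depot→S1→S2→S4→S3→S5→Depot: 17+7+5+9+13+9 = 60
Depot→S1→S2→S4→S5→S3→Depot: 17+7+5+4+13+4 = 50
Depot→S1→S2→S5→S3→S4→Depot: 17+7+1+13+9+7 = 54
Depot→S1→S2→S5→S4→S3→Depot: 17+7+1+4+9+4 = 42
Depot→S1→S3→S2→S4→S5→Depot: 17+21+14+5+4+9 = 70
Depot→S1→S3→S2→S5→S4→Depot: 17+21+14+1+4+7 = 64
Depot→S1→S3→S4→S2→S5→Depot: 17+21+9+5+1+9 = 62
Depot→S1→S3→S4→S5→S2→Depot: 17+21+9+4+1+10 = 62
Depot→S1→S3→S5→S2→S4→Depot: 17+21+13+1+5+7 = 64
Depot→S1→S3→S5→S4→S2→Depot: 17+21+13+4+5+10 = 70
Depot→S1→S4→S2→S3→S5→Depot: 17+12+5+14+13+9 = 70
Depot→S1→S4→S2→S5→S3→Depot: 17+12+5+1+13+4 = 52
… (46 more)
The minimum is 42.
One optimal route: Depot → S1 → S2 → S5 → S4 → S3 → Depot (or its reverse).

Shortest round trip = 42 min.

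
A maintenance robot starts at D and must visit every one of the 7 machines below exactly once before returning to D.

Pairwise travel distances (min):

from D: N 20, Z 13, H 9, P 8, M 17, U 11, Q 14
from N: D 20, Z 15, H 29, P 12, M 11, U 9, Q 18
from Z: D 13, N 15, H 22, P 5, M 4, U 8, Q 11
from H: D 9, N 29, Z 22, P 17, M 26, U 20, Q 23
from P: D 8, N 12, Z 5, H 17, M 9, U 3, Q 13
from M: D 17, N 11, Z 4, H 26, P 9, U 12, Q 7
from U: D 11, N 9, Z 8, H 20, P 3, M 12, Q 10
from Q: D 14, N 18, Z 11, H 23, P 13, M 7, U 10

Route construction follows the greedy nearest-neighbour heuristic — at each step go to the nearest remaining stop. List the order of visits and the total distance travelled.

At D the remaining stops are P 8, H 9, U 11, Z 13, Q 14, M 17, N 20; go to P.
At P the remaining stops are U 3, Z 5, M 9, N 12, Q 13, H 17; go to U.
At U the remaining stops are Z 8, N 9, Q 10, M 12, H 20; go to Z.
At Z the remaining stops are M 4, Q 11, N 15, H 22; go to M.
At M the remaining stops are Q 7, N 11, H 26; go to Q.
At Q the remaining stops are N 18, H 23; go to N.
At N the remaining stops are H 29; go to H.
Return H→D: 9.
Total = 8 + 3 + 8 + 4 + 7 + 18 + 29 + 9 = 86.

Total distance 86 min via the nearest-neighbour route D → P → U → Z → M → Q → N → H → D.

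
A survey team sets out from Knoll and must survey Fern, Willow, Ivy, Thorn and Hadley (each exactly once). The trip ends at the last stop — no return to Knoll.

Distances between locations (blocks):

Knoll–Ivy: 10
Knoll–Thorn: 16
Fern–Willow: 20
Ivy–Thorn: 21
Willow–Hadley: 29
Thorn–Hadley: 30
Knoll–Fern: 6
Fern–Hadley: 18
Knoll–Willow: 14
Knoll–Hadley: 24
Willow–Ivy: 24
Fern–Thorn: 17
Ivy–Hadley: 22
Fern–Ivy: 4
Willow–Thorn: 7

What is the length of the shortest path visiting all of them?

64 blocks — the minimum one-way total.

There are 5! = 120 possible orderings.
Knoll→Fern→Willow→Ivy→Thorn→Hadley: 6+20+24+21+30 = 101
Knoll→Fern→Willow→Ivy→Hadley→Thorn: 6+20+24+22+30 = 102
Knoll→Fern→Willow→Thorn→Ivy→Hadley: 6+20+7+21+22 = 76
Knoll→Fern→Willow→Thorn→Hadley→Ivy: 6+20+7+30+22 = 85
Knoll→Fern→Willow→Hadley→Ivy→Thorn: 6+20+29+22+21 = 98
Knoll→Fern→Willow→Hadley→Thorn→Ivy: 6+20+29+30+21 = 106
Knoll→Fern→Ivy→Willow→Thorn→Hadley: 6+4+24+7+30 = 71
Knoll→Fern→Ivy→Willow→Hadley→Thorn: 6+4+24+29+30 = 93
Knoll→Fern→Ivy→Thorn→Willow→Hadley: 6+4+21+7+29 = 67
Knoll→Fern→Ivy→Thorn→Hadley→Willow: 6+4+21+30+29 = 90
Knoll→Fern→Ivy→Hadley→Willow→Thorn: 6+4+22+29+7 = 68
Knoll→Fern→Ivy→Hadley→Thorn→Willow: 6+4+22+30+7 = 69
Knoll→Fern→Thorn→Willow→Ivy→Hadley: 6+17+7+24+22 = 76
Knoll→Fern→Thorn→Willow→Hadley→Ivy: 6+17+7+29+22 = 81
… (106 more)
Knoll→Willow→Thorn→Fern→Ivy→Hadley: 14+7+17+4+22 = 64  ← best
The minimum is 64.
One shortest path: Knoll → Willow → Thorn → Fern → Ivy → Hadley.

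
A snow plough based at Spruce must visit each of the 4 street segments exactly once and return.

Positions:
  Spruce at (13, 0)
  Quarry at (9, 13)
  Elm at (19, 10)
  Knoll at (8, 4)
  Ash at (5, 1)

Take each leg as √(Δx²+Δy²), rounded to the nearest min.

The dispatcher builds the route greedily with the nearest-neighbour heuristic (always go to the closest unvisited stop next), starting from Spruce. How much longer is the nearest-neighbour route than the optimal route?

2 min longer than the optimal tour.

From Spruce: Knoll=6, Ash=8, Elm=12, Quarry=14 → choose Knoll (6).
From Knoll: Ash=4, Quarry=9, Elm=13 → choose Ash (4).
From Ash: Quarry=13, Elm=17 → choose Quarry (13).
From Quarry: Elm=10 → choose Elm (10).
NN route Spruce → Knoll → Ash → Quarry → Elm → Spruce costs 45.
Optimal: Spruce → Elm → Quarry → Knoll → Ash → Spruce costs 43 (by enumerating all 12 distinct tours).
Excess = 45 − 43 = 2.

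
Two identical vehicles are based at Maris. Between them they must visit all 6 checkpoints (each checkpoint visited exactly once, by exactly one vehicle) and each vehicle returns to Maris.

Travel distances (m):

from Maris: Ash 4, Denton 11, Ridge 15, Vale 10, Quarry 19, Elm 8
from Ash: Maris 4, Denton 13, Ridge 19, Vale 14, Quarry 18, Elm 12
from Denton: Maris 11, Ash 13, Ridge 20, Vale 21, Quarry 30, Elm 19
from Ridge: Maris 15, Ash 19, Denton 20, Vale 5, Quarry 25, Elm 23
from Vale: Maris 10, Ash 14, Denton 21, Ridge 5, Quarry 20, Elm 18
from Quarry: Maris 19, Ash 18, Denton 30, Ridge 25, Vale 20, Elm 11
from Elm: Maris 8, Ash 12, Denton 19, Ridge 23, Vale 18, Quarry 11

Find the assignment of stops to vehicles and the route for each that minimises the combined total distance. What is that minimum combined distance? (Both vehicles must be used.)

83 m — the smallest possible combined total.

There are 2^5 − 1 = 31 ways to divide the 6 stops into two non-empty groups. For each, the best each vehicle can do is its own shortest tour through its group:
  {Ash} + {Denton, Ridge, Vale, Quarry, Elm}: 8 + 75 = 83
  {Denton} + {Ash, Ridge, Vale, Quarry, Elm}: 22 + 67 = 89
  {Ash, Denton} + {Ridge, Vale, Quarry, Elm}: 28 + 59 = 87
  {Ridge} + {Ash, Denton, Vale, Quarry, Elm}: 30 + 77 = 107
  {Ash, Ridge} + {Denton, Vale, Quarry, Elm}: 38 + 71 = 109
  {Denton, Ridge} + {Ash, Vale, Quarry, Elm}: 46 + 57 = 103
  … (31 splits in total)
Best: vehicle 1 Maris → Ash → Maris = 8; vehicle 2 Maris → Denton → Ridge → Vale → Quarry → Elm → Maris = 75; combined 83.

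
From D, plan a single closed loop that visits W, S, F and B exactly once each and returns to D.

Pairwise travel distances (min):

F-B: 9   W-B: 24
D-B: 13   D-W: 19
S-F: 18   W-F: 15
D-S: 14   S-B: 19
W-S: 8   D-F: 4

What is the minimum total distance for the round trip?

With 4 stops there are 4!/2 = 12 distinct round trips (a route and its reverse cost the same).
D → W → S → F → B → D: 19+8+18+9+13 = 67
D → W → S → B → F → D: 19+8+19+9+4 = 59
D → W → F → S → B → D: 19+15+18+19+13 = 84
D → W → F → B → S → D: 19+15+9+19+14 = 76
D → W → B → S → F → D: 19+24+19+18+4 = 84
D → W → B → F → S → D: 19+24+9+18+14 = 84
D → S → W → F → B → D: 14+8+15+9+13 = 59
D → S → W → B → F → D: 14+8+24+9+4 = 59
D → S → F → W → B → D: 14+18+15+24+13 = 84
D → S → B → W → F → D: 14+19+24+15+4 = 76
D → F → W → S → B → D: 4+15+8+19+13 = 59
D → F → S → W → B → D: 4+18+8+24+13 = 67
The minimum is 59.
One optimal route: D → W → S → B → F → D (or its reverse).

Shortest round trip = 59 min.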